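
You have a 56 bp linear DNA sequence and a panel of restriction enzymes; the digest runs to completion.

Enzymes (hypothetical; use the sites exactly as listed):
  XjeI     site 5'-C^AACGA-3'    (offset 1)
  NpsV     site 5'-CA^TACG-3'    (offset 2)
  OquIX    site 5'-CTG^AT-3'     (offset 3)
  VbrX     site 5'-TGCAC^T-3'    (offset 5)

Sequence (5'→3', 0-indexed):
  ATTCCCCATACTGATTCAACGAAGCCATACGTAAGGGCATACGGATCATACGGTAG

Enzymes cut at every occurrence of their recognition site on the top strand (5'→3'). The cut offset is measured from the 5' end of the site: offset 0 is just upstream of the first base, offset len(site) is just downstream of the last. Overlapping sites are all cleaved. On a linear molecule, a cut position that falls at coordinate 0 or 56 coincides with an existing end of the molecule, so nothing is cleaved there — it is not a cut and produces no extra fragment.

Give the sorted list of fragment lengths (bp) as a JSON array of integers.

[4,8,9,10,12,13]

Site scan:
  XjeI (CAACGA, off=1): starts [16] → cuts [17]
  NpsV (CATACG, off=2): starts [25, 37, 46] → cuts [27, 39, 48]
  OquIX (CTGAT, off=3): starts [10] → cuts [13]
  VbrX (TGCACT, off=5): no sites

Pooled cuts: [13, 17, 27, 39, 48]

Fragment lengths:
  [0,13): 13 bp
  [13,17): 4 bp
  [17,27): 10 bp
  [27,39): 12 bp
  [39,48): 9 bp
  [48,56): 8 bp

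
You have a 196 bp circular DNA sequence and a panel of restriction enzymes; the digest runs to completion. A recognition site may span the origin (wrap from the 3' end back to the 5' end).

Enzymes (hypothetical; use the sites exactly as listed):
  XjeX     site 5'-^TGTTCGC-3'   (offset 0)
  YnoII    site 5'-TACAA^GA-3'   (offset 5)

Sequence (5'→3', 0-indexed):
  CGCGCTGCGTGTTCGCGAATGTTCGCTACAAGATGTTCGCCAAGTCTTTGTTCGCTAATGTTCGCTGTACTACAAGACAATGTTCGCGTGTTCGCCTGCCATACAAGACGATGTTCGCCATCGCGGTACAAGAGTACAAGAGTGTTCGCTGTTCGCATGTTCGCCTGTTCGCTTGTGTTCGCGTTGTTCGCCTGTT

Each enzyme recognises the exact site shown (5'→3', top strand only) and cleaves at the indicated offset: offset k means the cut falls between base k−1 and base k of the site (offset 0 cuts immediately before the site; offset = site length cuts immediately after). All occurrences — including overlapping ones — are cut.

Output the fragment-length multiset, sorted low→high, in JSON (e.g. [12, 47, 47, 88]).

Scan for sites:
  XjeX (TGTTCGC, off=0): starts [9, 19, 33, 48, 58, 80, 88, 111, 142, 149, 157, 165, 175, 184, 192] → cuts [9, 19, 33, 48, 58, 80, 88, 111, 142, 149, 157, 165, 175, 184, 192]
  YnoII (TACAAGA, off=5): starts [26, 70, 101, 126, 134] → cuts [31, 75, 106, 131, 139]

Pooled cuts: [9, 19, 31, 33, 48, 58, 75, 80, 88, 106, 111, 131, 139, 142, 149, 157, 165, 175, 184, 192]

Fragment lengths:
  9→19: 10 bp
  19→31: 12 bp
  31→33: 2 bp
  33→48: 15 bp
  48→58: 10 bp
  58→75: 17 bp
  75→80: 5 bp
  80→88: 8 bp
  88→106: 18 bp
  106→111: 5 bp
  111→131: 20 bp
  131→139: 8 bp
  139→142: 3 bp
  142→149: 7 bp
  149→157: 8 bp
  157→165: 8 bp
  165→175: 10 bp
  175→184: 9 bp
  184→192: 8 bp
  192→9 (wrap): 196-192+9 = 13 bp

[2,3,5,5,7,8,8,8,8,8,9,10,10,10,12,13,15,17,18,20]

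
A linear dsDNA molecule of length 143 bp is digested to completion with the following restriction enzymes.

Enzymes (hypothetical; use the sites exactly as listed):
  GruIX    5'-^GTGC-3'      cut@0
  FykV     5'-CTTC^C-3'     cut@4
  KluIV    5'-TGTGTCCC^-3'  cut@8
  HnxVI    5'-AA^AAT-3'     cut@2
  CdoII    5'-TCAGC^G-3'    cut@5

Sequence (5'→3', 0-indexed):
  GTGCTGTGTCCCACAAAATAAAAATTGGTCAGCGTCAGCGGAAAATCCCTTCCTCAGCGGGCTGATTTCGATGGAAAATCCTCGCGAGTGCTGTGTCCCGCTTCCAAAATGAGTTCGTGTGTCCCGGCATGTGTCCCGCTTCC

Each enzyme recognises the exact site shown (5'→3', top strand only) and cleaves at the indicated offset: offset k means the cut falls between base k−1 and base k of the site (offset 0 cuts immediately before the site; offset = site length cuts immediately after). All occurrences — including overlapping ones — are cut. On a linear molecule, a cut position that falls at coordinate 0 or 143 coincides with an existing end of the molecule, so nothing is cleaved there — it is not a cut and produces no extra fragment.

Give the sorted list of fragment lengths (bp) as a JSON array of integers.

Site scan:
  GruIX (GTGC, off=0): starts [0, 87] → cuts [87] (position 0 is a terminus of the linear molecule — no cut)
  FykV (CTTCC, off=4): starts [48, 100, 138] → cuts [52, 104, 142]
  KluIV (TGTGTCCC, off=8): starts [4, 91, 117, 129] → cuts [12, 99, 125, 137]
  HnxVI (AAAAT, off=2): starts [14, 20, 41, 74, 105] → cuts [16, 22, 43, 76, 107]
  CdoII (TCAGCG, off=5): starts [28, 34, 53] → cuts [33, 39, 58]

Pooled cuts: [12, 16, 22, 33, 39, 43, 52, 58, 76, 87, 99, 104, 107, 125, 137, 142]

Fragments:
  [0,12): 12 bp
  [12,16): 4 bp
  [16,22): 6 bp
  [22,33): 11 bp
  [33,39): 6 bp
  [39,43): 4 bp
  [43,52): 9 bp
  [52,58): 6 bp
  [58,76): 18 bp
  [76,87): 11 bp
  [87,99): 12 bp
  [99,104): 5 bp
  [104,107): 3 bp
  [107,125): 18 bp
  [125,137): 12 bp
  [137,142): 5 bp
  [142,143): 1 bp

[1,3,4,4,5,5,6,6,6,9,11,11,12,12,12,18,18]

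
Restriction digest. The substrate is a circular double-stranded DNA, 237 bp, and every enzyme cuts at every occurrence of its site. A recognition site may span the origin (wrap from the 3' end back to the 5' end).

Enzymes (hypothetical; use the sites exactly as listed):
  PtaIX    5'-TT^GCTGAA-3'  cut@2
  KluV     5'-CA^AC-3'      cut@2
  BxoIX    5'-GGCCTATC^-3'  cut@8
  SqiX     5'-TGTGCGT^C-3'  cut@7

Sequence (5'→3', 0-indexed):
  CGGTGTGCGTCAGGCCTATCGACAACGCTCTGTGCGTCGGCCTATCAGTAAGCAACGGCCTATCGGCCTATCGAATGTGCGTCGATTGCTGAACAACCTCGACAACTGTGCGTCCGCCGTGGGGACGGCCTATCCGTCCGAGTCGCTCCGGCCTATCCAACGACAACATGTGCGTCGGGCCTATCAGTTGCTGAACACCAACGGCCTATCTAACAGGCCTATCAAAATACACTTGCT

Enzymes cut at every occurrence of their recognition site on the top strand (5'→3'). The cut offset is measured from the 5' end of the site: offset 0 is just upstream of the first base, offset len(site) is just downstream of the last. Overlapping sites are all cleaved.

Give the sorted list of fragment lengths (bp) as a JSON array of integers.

Site scan:
  PtaIX TTGCTGAA/2: at [85, 187] ⇒ [87, 189]
  KluV CAAC/2: at [22, 52, 93, 102, 157, 163, 198] ⇒ [24, 54, 95, 104, 159, 165, 200]
  BxoIX GGCCTATC/8: at [12, 38, 56, 64, 126, 149, 177, 202, 215] ⇒ [20, 46, 64, 72, 134, 157, 185, 210, 223]
  SqiX TGTGCGTC/7: at [3, 30, 75, 106, 168] ⇒ [10, 37, 82, 113, 175]

All cut coordinates (distinct, sorted): [10, 20, 24, 37, 46, 54, 64, 72, 82, 87, 95, 104, 113, 134, 157, 159, 165, 175, 185, 189, 200, 210, 223]

Fragment lengths:
  10→20: 10 bp
  20→24: 4 bp
  24→37: 13 bp
  37→46: 9 bp
  46→54: 8 bp
  54→64: 10 bp
  64→72: 8 bp
  72→82: 10 bp
  82→87: 5 bp
  87→95: 8 bp
  95→104: 9 bp
  104→113: 9 bp
  113→134: 21 bp
  134→157: 23 bp
  157→159: 2 bp
  159→165: 6 bp
  165→175: 10 bp
  175→185: 10 bp
  185→189: 4 bp
  189→200: 11 bp
  200→210: 10 bp
  210→223: 13 bp
  223→10 (wrap): 237-223+10 = 24 bp

[2,4,4,5,6,8,8,8,9,9,9,10,10,10,10,10,10,11,13,13,21,23,24]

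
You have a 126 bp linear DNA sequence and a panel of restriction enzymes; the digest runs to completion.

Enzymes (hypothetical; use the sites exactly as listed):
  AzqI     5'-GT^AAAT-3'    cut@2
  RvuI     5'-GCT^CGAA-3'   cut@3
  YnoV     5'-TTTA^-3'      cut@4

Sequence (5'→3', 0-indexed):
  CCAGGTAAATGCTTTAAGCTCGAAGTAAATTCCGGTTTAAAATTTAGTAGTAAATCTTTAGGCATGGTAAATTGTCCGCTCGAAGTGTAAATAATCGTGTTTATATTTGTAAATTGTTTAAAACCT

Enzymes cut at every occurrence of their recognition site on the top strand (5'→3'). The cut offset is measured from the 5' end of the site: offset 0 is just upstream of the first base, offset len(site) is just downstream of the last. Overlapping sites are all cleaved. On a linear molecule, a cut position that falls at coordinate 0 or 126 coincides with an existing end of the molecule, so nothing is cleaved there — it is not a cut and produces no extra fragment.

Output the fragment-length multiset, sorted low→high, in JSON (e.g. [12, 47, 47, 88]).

Per-enzyme occurrences:
  AzqI GTAAAT/2: at [4, 24, 49, 66, 86, 108] ⇒ [6, 26, 51, 68, 88, 110]
  RvuI GCTCGAA/3: at [17, 77] ⇒ [20, 80]
  YnoV TTTA/4: at [12, 35, 42, 56, 99, 116] ⇒ [16, 39, 46, 60, 103, 120]

Pooled cuts: [6, 16, 20, 26, 39, 46, 51, 60, 68, 80, 88, 103, 110, 120]

Fragment lengths:
  [0,6): 6 bp
  [6,16): 10 bp
  [16,20): 4 bp
  [20,26): 6 bp
  [26,39): 13 bp
  [39,46): 7 bp
  [46,51): 5 bp
  [51,60): 9 bp
  [60,68): 8 bp
  [68,80): 12 bp
  [80,88): 8 bp
  [88,103): 15 bp
  [103,110): 7 bp
  [110,120): 10 bp
  [120,126): 6 bp

[4,5,6,6,6,7,7,8,8,9,10,10,12,13,15]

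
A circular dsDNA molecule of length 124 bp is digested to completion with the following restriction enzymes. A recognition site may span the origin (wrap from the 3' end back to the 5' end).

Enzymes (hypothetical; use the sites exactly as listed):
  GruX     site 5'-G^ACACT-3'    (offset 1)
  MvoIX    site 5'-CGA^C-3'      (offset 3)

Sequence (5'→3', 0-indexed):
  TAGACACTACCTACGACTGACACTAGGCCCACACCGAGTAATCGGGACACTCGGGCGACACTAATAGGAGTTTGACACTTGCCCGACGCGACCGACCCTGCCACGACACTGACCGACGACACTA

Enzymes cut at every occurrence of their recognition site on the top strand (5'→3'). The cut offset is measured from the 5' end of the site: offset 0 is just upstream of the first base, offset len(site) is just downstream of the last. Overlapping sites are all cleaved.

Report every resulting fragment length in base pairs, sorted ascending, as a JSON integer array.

[1,1,1,2,3,4,5,8,10,10,11,12,13,16,27]

Per-enzyme occurrences:
  GruX (GACACT, off=1): starts [2, 18, 45, 56, 73, 104, 117] → cuts [3, 19, 46, 57, 74, 105, 118]
  MvoIX (CGAC, off=3): starts [13, 55, 83, 88, 92, 103, 113, 116] → cuts [16, 58, 86, 91, 95, 106, 116, 119]

All cut coordinates (distinct, sorted): [3, 16, 19, 46, 57, 58, 74, 86, 91, 95, 105, 106, 116, 118, 119]

Fragments:
  3→16: 13 bp
  16→19: 3 bp
  19→46: 27 bp
  46→57: 11 bp
  57→58: 1 bp
  58→74: 16 bp
  74→86: 12 bp
  86→91: 5 bp
  91→95: 4 bp
  95→105: 10 bp
  105→106: 1 bp
  106→116: 10 bp
  116→118: 2 bp
  118→119: 1 bp
  119→3 (wrap): 124-119+3 = 8 bp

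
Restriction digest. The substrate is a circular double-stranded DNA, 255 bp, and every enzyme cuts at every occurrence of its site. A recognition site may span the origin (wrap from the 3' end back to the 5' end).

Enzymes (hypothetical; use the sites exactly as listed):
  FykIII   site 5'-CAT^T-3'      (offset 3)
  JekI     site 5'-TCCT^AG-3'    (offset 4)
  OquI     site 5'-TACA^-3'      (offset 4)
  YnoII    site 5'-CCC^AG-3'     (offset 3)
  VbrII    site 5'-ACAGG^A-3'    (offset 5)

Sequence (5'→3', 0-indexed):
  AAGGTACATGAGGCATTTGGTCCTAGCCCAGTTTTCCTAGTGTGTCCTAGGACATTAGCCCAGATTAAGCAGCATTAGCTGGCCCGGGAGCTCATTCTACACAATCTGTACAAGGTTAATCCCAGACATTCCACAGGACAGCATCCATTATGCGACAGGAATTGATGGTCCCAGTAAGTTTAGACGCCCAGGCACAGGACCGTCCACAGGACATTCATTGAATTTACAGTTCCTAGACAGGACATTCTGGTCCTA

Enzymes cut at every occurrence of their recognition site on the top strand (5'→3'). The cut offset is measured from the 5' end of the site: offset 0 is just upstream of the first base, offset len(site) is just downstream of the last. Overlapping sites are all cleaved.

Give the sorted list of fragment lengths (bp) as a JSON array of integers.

[4,4,4,5,6,6,6,6,7,7,8,8,8,9,9,10,10,11,11,11,11,12,13,14,17,18,20]

Scan for sites:
  FykIII CATT/3: at [13, 52, 72, 92, 126, 145, 211, 215, 242] ⇒ [16, 55, 75, 95, 129, 148, 214, 218, 245]
  JekI TCCTAG/4: at [20, 34, 44, 230] ⇒ [24, 38, 48, 234]
  OquI TACA/4: at [4, 97, 108, 224] ⇒ [8, 101, 112, 228]
  YnoII CCCAG/3: at [26, 58, 120, 169, 186] ⇒ [29, 61, 123, 172, 189]
  VbrII ACAGGA/5: at [132, 154, 193, 205, 236] ⇒ [137, 159, 198, 210, 241]

Pooled cuts: [8, 16, 24, 29, 38, 48, 55, 61, 75, 95, 101, 112, 123, 129, 137, 148, 159, 172, 189, 198, 210, 214, 218, 228, 234, 241, 245]

Fragments:
  8→16: 8 bp
  16→24: 8 bp
  24→29: 5 bp
  29→38: 9 bp
  38→48: 10 bp
  48→55: 7 bp
  55→61: 6 bp
  61→75: 14 bp
  75→95: 20 bp
  95→101: 6 bp
  101→112: 11 bp
  112→123: 11 bp
  123→129: 6 bp
  129→137: 8 bp
  137→148: 11 bp
  148→159: 11 bp
  159→172: 13 bp
  172→189: 17 bp
  189→198: 9 bp
  198→210: 12 bp
  210→214: 4 bp
  214→218: 4 bp
  218→228: 10 bp
  228→234: 6 bp
  234→241: 7 bp
  241→245: 4 bp
  245→8 (wrap): 255-245+8 = 18 bp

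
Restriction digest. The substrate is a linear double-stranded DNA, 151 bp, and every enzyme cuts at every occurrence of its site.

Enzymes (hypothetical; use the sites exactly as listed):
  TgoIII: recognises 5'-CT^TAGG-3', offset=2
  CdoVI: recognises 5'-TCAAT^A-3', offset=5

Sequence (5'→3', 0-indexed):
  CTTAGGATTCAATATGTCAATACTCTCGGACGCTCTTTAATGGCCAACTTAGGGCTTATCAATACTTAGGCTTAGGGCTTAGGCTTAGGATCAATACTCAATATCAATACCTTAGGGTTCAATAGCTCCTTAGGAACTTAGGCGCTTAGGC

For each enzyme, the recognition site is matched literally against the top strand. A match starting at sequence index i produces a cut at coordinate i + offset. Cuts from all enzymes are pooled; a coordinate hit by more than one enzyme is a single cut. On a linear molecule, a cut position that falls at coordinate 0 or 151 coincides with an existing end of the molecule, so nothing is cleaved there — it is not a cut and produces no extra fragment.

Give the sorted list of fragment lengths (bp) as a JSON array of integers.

Scan for sites:
  TgoIII CTTAGG/2: at [0, 47, 64, 70, 77, 83, 110, 128, 136, 144] ⇒ [2, 49, 66, 72, 79, 85, 112, 130, 138, 146]
  CdoVI TCAATA/5: at [8, 16, 58, 90, 97, 103, 118] ⇒ [13, 21, 63, 95, 102, 108, 123]

Pooled cuts: [2, 13, 21, 49, 63, 66, 72, 79, 85, 95, 102, 108, 112, 123, 130, 138, 146]

Fragment lengths:
  [0,2): 2 bp
  [2,13): 11 bp
  [13,21): 8 bp
  [21,49): 28 bp
  [49,63): 14 bp
  [63,66): 3 bp
  [66,72): 6 bp
  [72,79): 7 bp
  [79,85): 6 bp
  [85,95): 10 bp
  [95,102): 7 bp
  [102,108): 6 bp
  [108,112): 4 bp
  [112,123): 11 bp
  [123,130): 7 bp
  [130,138): 8 bp
  [138,146): 8 bp
  [146,151): 5 bp

[2,3,4,5,6,6,6,7,7,7,8,8,8,10,11,11,14,28]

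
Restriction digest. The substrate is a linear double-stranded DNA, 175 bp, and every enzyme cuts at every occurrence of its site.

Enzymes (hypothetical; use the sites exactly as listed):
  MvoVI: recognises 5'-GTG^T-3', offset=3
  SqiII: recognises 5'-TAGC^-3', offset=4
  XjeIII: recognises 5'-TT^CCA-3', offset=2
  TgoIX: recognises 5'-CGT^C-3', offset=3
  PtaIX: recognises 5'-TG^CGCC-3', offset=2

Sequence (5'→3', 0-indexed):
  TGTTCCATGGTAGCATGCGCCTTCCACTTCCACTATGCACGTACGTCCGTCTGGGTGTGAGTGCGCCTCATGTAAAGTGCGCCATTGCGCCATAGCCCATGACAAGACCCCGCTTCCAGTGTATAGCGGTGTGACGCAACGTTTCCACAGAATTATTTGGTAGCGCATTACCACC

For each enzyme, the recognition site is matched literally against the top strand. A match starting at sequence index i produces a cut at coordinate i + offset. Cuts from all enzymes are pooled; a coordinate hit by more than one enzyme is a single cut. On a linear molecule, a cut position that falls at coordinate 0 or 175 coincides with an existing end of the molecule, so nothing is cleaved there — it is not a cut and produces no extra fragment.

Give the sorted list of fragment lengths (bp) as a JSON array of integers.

[3,4,4,4,6,6,6,6,6,7,8,9,10,11,13,16,17,19,20]

Scan for sites:
  MvoVI (GTGT, off=3): starts [54, 118, 128] → cuts [57, 121, 131]
  SqiII (TAGC, off=4): starts [10, 92, 123, 160] → cuts [14, 96, 127, 164]
  XjeIII (TTCCA, off=2): starts [2, 21, 27, 113, 142] → cuts [4, 23, 29, 115, 144]
  TgoIX (CGTC, off=3): starts [43, 47] → cuts [46, 50]
  PtaIX (TGCGCC, off=2): starts [15, 61, 77, 85] → cuts [17, 63, 79, 87]

All cut coordinates (distinct, sorted): [4, 14, 17, 23, 29, 46, 50, 57, 63, 79, 87, 96, 115, 121, 127, 131, 144, 164]

Fragment lengths:
  [0,4): 4 bp
  [4,14): 10 bp
  [14,17): 3 bp
  [17,23): 6 bp
  [23,29): 6 bp
  [29,46): 17 bp
  [46,50): 4 bp
  [50,57): 7 bp
  [57,63): 6 bp
  [63,79): 16 bp
  [79,87): 8 bp
  [87,96): 9 bp
  [96,115): 19 bp
  [115,121): 6 bp
  [121,127): 6 bp
  [127,131): 4 bp
  [131,144): 13 bp
  [144,164): 20 bp
  [164,175): 11 bp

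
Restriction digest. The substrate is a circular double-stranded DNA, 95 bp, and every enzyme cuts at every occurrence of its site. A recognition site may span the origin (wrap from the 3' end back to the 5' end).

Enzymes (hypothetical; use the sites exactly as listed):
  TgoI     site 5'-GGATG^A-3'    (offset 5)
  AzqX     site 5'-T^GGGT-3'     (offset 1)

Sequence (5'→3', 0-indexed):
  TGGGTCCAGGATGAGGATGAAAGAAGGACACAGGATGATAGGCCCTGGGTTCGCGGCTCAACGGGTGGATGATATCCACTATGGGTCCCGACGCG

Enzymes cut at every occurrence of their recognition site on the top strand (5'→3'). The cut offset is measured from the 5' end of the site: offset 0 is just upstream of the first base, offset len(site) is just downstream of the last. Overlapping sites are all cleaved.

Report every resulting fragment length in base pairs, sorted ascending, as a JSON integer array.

[6,9,11,12,14,18,25]

Scan for sites:
  TgoI (GGATGA, off=5): starts [8, 14, 32, 66] → cuts [13, 19, 37, 71]
  AzqX (TGGGT, off=1): starts [0, 45, 81] → cuts [1, 46, 82]

Pooled cuts: [1, 13, 19, 37, 46, 71, 82]

Fragment lengths:
  1→13: 12 bp
  13→19: 6 bp
  19→37: 18 bp
  37→46: 9 bp
  46→71: 25 bp
  71→82: 11 bp
  82→1 (wrap): 95-82+1 = 14 bp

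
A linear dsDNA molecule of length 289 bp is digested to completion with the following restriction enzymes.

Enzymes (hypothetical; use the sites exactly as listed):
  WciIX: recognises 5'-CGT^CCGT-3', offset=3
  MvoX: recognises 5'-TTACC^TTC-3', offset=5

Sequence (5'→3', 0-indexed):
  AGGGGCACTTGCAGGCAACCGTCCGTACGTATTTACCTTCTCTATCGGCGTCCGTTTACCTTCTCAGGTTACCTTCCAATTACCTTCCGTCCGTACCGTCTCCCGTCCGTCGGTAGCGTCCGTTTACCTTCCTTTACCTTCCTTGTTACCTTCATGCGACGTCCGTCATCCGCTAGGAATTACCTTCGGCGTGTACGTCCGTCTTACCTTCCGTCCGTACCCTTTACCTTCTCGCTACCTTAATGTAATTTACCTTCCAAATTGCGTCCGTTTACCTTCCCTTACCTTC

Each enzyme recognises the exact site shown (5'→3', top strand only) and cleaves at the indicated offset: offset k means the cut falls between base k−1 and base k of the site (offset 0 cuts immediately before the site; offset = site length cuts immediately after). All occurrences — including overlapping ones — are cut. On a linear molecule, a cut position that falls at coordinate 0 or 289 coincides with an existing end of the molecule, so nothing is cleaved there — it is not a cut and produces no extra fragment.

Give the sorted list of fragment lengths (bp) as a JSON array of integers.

[3,6,6,9,9,9,10,10,10,11,12,12,13,13,13,14,14,14,15,16,22,22,26]

Per-enzyme occurrences:
  WciIX (CGTCCGT, off=3): starts [19, 48, 87, 103, 116, 159, 195, 211, 264] → cuts [22, 51, 90, 106, 119, 162, 198, 214, 267]
  MvoX (TTACCTTC, off=5): starts [32, 55, 68, 79, 123, 133, 145, 179, 203, 223, 249, 271, 281] → cuts [37, 60, 73, 84, 128, 138, 150, 184, 208, 228, 254, 276, 286]

Pooled cuts: [22, 37, 51, 60, 73, 84, 90, 106, 119, 128, 138, 150, 162, 184, 198, 208, 214, 228, 254, 267, 276, 286]

Fragment lengths:
  [0,22): 22 bp
  [22,37): 15 bp
  [37,51): 14 bp
  [51,60): 9 bp
  [60,73): 13 bp
  [73,84): 11 bp
  [84,90): 6 bp
  [90,106): 16 bp
  [106,119): 13 bp
  [119,128): 9 bp
  [128,138): 10 bp
  [138,150): 12 bp
  [150,162): 12 bp
  [162,184): 22 bp
  [184,198): 14 bp
  [198,208): 10 bp
  [208,214): 6 bp
  [214,228): 14 bp
  [228,254): 26 bp
  [254,267): 13 bp
  [267,276): 9 bp
  [276,286): 10 bp
  [286,289): 3 bp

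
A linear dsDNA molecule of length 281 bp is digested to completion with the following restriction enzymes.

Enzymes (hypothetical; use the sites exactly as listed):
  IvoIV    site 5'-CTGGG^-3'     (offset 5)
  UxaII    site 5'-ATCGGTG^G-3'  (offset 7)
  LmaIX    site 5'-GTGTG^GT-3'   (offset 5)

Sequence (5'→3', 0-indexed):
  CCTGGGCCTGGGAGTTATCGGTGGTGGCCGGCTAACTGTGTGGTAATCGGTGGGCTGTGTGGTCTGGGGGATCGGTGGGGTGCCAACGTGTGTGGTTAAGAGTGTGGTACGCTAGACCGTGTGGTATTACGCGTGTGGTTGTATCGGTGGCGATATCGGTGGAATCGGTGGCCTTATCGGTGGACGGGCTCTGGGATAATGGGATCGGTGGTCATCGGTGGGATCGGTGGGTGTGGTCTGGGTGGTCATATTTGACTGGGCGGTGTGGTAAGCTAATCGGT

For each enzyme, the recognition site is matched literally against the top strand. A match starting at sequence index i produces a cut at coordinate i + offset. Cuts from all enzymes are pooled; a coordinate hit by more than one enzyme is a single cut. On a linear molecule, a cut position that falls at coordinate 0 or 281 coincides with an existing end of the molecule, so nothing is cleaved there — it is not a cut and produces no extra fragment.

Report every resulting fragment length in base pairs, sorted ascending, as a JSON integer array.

[6,6,6,7,7,7,9,9,9,9,10,10,11,12,12,12,12,13,14,14,15,17,17,18,19]

Per-enzyme occurrences:
  IvoIV CTGGG/5: at [1, 7, 63, 190, 237, 255] ⇒ [6, 12, 68, 195, 242, 260]
  UxaII ATCGGTGG/7: at [16, 45, 70, 142, 154, 163, 175, 203, 213, 222] ⇒ [23, 52, 77, 149, 161, 170, 182, 210, 220, 229]
  LmaIX GTGTGGT/5: at [37, 56, 89, 101, 118, 132, 230, 262] ⇒ [42, 61, 94, 106, 123, 137, 235, 267]

Pooled cuts: [6, 12, 23, 42, 52, 61, 68, 77, 94, 106, 123, 137, 149, 161, 170, 182, 195, 210, 220, 229, 235, 242, 260, 267]

Fragments:
  [0,6): 6 bp
  [6,12): 6 bp
  [12,23): 11 bp
  [23,42): 19 bp
  [42,52): 10 bp
  [52,61): 9 bp
  [61,68): 7 bp
  [68,77): 9 bp
  [77,94): 17 bp
  [94,106): 12 bp
  [106,123): 17 bp
  [123,137): 14 bp
  [137,149): 12 bp
  [149,161): 12 bp
  [161,170): 9 bp
  [170,182): 12 bp
  [182,195): 13 bp
  [195,210): 15 bp
  [210,220): 10 bp
  [220,229): 9 bp
  [229,235): 6 bp
  [235,242): 7 bp
  [242,260): 18 bp
  [260,267): 7 bp
  [267,281): 14 bp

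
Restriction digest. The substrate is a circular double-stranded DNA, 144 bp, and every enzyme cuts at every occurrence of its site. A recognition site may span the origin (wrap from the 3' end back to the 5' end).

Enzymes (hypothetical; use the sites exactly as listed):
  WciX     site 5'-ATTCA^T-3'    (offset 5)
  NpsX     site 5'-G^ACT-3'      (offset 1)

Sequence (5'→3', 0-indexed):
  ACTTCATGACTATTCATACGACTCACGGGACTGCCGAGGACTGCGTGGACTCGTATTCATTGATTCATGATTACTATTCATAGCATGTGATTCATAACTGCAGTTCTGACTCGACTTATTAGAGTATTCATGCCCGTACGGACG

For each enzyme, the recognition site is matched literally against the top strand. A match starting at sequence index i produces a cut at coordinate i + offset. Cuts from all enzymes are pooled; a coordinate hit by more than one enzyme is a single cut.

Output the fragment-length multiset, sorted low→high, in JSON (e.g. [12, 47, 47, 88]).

[4,5,8,8,8,9,9,10,11,13,14,14,14,17]

Per-enzyme occurrences:
  WciX (ATTCAT, off=5): starts [11, 54, 62, 75, 89, 125] → cuts [16, 59, 67, 80, 94, 130]
  NpsX (GACT, off=1): starts [7, 19, 28, 38, 47, 107, 112, 143] → cuts [0, 8, 20, 29, 39, 48, 108, 113]

Pooled cuts: [0, 8, 16, 20, 29, 39, 48, 59, 67, 80, 94, 108, 113, 130]

Fragment lengths:
  0→8: 8 bp
  8→16: 8 bp
  16→20: 4 bp
  20→29: 9 bp
  29→39: 10 bp
  39→48: 9 bp
  48→59: 11 bp
  59→67: 8 bp
  67→80: 13 bp
  80→94: 14 bp
  94→108: 14 bp
  108→113: 5 bp
  113→130: 17 bp
  130→0 (wrap): 144-130+0 = 14 bp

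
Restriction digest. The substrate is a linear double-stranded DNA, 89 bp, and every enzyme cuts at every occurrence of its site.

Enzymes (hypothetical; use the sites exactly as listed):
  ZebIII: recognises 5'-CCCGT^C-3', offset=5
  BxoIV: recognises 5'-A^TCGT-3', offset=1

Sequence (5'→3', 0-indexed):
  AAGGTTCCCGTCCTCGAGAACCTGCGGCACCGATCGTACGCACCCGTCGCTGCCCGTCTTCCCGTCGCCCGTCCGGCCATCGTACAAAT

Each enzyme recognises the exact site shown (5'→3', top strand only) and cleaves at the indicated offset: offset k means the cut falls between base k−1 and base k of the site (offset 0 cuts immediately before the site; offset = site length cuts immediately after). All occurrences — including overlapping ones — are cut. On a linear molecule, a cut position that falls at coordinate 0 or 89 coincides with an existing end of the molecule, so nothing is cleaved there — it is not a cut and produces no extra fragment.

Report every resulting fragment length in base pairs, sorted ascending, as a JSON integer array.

[7,7,8,10,10,11,14,22]

Per-enzyme occurrences:
  ZebIII CCCGTC/5: at [6, 42, 52, 60, 67] ⇒ [11, 47, 57, 65, 72]
  BxoIV ATCGT/1: at [32, 78] ⇒ [33, 79]

Pooled cuts: [11, 33, 47, 57, 65, 72, 79]

Fragment lengths:
  [0,11): 11 bp
  [11,33): 22 bp
  [33,47): 14 bp
  [47,57): 10 bp
  [57,65): 8 bp
  [65,72): 7 bp
  [72,79): 7 bp
  [79,89): 10 bp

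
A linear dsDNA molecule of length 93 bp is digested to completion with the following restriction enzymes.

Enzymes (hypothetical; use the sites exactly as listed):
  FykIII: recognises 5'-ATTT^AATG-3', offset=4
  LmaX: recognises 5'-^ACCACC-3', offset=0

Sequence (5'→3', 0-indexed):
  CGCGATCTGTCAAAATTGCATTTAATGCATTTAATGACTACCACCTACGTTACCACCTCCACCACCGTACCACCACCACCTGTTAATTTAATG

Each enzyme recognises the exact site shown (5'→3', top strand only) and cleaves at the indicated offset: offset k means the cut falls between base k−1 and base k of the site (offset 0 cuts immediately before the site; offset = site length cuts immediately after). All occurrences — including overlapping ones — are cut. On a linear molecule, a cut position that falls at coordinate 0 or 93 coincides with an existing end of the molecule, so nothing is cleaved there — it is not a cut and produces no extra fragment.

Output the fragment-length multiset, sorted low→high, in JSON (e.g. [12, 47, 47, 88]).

[3,3,4,7,8,9,9,12,15,23]

Site scan:
  FykIII (ATTTAATG, off=4): starts [19, 28, 85] → cuts [23, 32, 89]
  LmaX (ACCACC, off=0): starts [39, 51, 60, 68, 71, 74] → cuts [39, 51, 60, 68, 71, 74]

Pooled cuts: [23, 32, 39, 51, 60, 68, 71, 74, 89]

Fragments:
  [0,23): 23 bp
  [23,32): 9 bp
  [32,39): 7 bp
  [39,51): 12 bp
  [51,60): 9 bp
  [60,68): 8 bp
  [68,71): 3 bp
  [71,74): 3 bp
  [74,89): 15 bp
  [89,93): 4 bp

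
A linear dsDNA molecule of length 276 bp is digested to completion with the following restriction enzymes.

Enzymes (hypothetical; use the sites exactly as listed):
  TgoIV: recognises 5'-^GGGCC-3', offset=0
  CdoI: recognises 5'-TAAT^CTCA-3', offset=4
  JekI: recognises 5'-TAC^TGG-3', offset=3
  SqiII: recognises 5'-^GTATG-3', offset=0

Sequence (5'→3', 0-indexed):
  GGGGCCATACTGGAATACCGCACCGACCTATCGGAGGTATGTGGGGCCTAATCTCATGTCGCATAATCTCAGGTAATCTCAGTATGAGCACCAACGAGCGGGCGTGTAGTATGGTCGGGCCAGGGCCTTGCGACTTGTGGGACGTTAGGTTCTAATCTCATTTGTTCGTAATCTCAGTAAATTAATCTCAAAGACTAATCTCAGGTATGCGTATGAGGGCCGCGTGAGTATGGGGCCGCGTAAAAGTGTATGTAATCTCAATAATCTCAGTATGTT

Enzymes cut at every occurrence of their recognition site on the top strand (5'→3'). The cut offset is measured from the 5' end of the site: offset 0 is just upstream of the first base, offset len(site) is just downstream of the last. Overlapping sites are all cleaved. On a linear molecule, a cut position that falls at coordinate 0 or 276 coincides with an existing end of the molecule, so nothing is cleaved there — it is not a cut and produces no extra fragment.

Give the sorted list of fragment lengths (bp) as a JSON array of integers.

[1,4,4,5,5,6,6,6,7,7,8,9,9,9,9,10,11,13,14,15,15,16,26,27,34]

Per-enzyme occurrences:
  TgoIV GGGCC/0: at [1, 43, 116, 122, 216, 232] ⇒ [1, 43, 116, 122, 216, 232]
  CdoI TAATCTCA/4: at [48, 63, 73, 152, 168, 182, 195, 252, 261] ⇒ [52, 67, 77, 156, 172, 186, 199, 256, 265]
  JekI TACTGG/3: at [7] ⇒ [10]
  SqiII GTATG/0: at [36, 81, 108, 204, 210, 227, 247, 269] ⇒ [36, 81, 108, 204, 210, 227, 247, 269]

All cut coordinates (distinct, sorted): [1, 10, 36, 43, 52, 67, 77, 81, 108, 116, 122, 156, 172, 186, 199, 204, 210, 216, 227, 232, 247, 256, 265, 269]

Fragment lengths:
  [0,1): 1 bp
  [1,10): 9 bp
  [10,36): 26 bp
  [36,43): 7 bp
  [43,52): 9 bp
  [52,67): 15 bp
  [67,77): 10 bp
  [77,81): 4 bp
  [81,108): 27 bp
  [108,116): 8 bp
  [116,122): 6 bp
  [122,156): 34 bp
  [156,172): 16 bp
  [172,186): 14 bp
  [186,199): 13 bp
  [199,204): 5 bp
  [204,210): 6 bp
  [210,216): 6 bp
  [216,227): 11 bp
  [227,232): 5 bp
  [232,247): 15 bp
  [247,256): 9 bp
  [256,265): 9 bp
  [265,269): 4 bp
  [269,276): 7 bp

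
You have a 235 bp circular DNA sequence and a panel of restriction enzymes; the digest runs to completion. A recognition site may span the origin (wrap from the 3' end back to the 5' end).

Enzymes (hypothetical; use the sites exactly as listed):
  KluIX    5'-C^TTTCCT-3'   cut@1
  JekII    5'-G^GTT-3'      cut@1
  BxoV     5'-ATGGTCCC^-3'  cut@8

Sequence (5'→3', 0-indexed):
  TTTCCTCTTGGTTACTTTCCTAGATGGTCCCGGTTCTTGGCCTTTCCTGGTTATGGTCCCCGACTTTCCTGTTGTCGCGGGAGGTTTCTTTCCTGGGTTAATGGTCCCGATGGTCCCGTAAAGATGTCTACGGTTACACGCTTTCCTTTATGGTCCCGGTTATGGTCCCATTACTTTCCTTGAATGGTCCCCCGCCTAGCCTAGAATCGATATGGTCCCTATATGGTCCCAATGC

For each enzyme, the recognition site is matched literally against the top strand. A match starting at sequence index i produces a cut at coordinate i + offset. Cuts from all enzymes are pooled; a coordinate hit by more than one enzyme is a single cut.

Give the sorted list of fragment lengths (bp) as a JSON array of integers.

Scan for sites:
  KluIX (CTTTCCT, off=1): starts [14, 41, 63, 87, 140, 173, 234] → cuts [0, 15, 42, 64, 88, 141, 174]
  JekII (GGTT, off=1): starts [9, 31, 48, 82, 95, 131, 157] → cuts [10, 32, 49, 83, 96, 132, 158]
  BxoV (ATGGTCCC, off=8): starts [23, 52, 100, 109, 149, 161, 183, 211, 222] → cuts [31, 60, 108, 117, 157, 169, 191, 219, 230]

All cut coordinates (distinct, sorted): [0, 10, 15, 31, 32, 42, 49, 60, 64, 83, 88, 96, 108, 117, 132, 141, 157, 158, 169, 174, 191, 219, 230]

Fragments:
  0→10: 10 bp
  10→15: 5 bp
  15→31: 16 bp
  31→32: 1 bp
  32→42: 10 bp
  42→49: 7 bp
  49→60: 11 bp
  60→64: 4 bp
  64→83: 19 bp
  83→88: 5 bp
  88→96: 8 bp
  96→108: 12 bp
  108→117: 9 bp
  117→132: 15 bp
  132→141: 9 bp
  141→157: 16 bp
  157→158: 1 bp
  158→169: 11 bp
  169→174: 5 bp
  174→191: 17 bp
  191→219: 28 bp
  219→230: 11 bp
  230→0 (wrap): 235-230+0 = 5 bp

[1,1,4,5,5,5,5,7,8,9,9,10,10,11,11,11,12,15,16,16,17,19,28]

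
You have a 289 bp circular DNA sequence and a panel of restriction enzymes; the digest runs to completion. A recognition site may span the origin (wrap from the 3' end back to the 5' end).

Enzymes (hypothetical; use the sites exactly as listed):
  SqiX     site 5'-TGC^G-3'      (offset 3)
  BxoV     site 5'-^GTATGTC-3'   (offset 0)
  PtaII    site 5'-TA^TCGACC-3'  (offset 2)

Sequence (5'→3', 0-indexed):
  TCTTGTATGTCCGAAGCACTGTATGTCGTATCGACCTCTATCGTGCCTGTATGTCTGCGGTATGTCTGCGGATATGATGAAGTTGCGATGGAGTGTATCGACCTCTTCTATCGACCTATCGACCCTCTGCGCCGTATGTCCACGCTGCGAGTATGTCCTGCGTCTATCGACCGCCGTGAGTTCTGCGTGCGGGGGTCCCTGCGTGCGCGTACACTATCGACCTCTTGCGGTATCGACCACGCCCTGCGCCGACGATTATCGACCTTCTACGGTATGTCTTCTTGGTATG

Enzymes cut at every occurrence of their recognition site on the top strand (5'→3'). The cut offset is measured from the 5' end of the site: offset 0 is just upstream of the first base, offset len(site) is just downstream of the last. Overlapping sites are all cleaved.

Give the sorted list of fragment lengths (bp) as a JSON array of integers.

Per-enzyme occurrences:
  SqiX (TGCG, off=3): starts [55, 66, 83, 127, 145, 158, 183, 187, 199, 203, 225, 244] → cuts [58, 69, 86, 130, 148, 161, 186, 190, 202, 206, 228, 247]
  BxoV (GTATGTC, off=0): starts [4, 20, 48, 59, 133, 150, 271, 284] → cuts [4, 20, 48, 59, 133, 150, 271, 284]
  PtaII (TATCGACC, off=2): starts [28, 95, 108, 116, 164, 214, 230, 256] → cuts [30, 97, 110, 118, 166, 216, 232, 258]

Pooled cuts: [4, 20, 30, 48, 58, 59, 69, 86, 97, 110, 118, 130, 133, 148, 150, 161, 166, 186, 190, 202, 206, 216, 228, 232, 247, 258, 271, 284]

Fragment lengths:
  4→20: 16 bp
  20→30: 10 bp
  30→48: 18 bp
  48→58: 10 bp
  58→59: 1 bp
  59→69: 10 bp
  69→86: 17 bp
  86→97: 11 bp
  97→110: 13 bp
  110→118: 8 bp
  118→130: 12 bp
  130→133: 3 bp
  133→148: 15 bp
  148→150: 2 bp
  150→161: 11 bp
  161→166: 5 bp
  166→186: 20 bp
  186→190: 4 bp
  190→202: 12 bp
  202→206: 4 bp
  206→216: 10 bp
  216→228: 12 bp
  228→232: 4 bp
  232→247: 15 bp
  247→258: 11 bp
  258→271: 13 bp
  271→284: 13 bp
  284→4 (wrap): 289-284+4 = 9 bp

[1,2,3,4,4,4,5,8,9,10,10,10,10,11,11,11,12,12,12,13,13,13,15,15,16,17,18,20]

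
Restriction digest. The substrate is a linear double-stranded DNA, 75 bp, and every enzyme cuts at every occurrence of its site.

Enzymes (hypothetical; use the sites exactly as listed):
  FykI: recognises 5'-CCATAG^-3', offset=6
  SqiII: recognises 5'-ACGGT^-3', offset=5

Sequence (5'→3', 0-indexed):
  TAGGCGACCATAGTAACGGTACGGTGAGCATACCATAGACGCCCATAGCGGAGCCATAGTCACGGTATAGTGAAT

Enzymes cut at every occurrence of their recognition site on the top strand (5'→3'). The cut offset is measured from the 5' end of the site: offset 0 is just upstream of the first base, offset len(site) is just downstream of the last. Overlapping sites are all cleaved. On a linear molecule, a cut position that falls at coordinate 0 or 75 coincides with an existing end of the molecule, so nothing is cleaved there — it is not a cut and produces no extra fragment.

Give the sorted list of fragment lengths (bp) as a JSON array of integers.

[5,7,7,9,10,11,13,13]

Scan for sites:
  FykI CCATAG/6: at [7, 32, 42, 53] ⇒ [13, 38, 48, 59]
  SqiII ACGGT/5: at [15, 20, 61] ⇒ [20, 25, 66]

Pooled cuts: [13, 20, 25, 38, 48, 59, 66]

Fragments:
  [0,13): 13 bp
  [13,20): 7 bp
  [20,25): 5 bp
  [25,38): 13 bp
  [38,48): 10 bp
  [48,59): 11 bp
  [59,66): 7 bp
  [66,75): 9 bp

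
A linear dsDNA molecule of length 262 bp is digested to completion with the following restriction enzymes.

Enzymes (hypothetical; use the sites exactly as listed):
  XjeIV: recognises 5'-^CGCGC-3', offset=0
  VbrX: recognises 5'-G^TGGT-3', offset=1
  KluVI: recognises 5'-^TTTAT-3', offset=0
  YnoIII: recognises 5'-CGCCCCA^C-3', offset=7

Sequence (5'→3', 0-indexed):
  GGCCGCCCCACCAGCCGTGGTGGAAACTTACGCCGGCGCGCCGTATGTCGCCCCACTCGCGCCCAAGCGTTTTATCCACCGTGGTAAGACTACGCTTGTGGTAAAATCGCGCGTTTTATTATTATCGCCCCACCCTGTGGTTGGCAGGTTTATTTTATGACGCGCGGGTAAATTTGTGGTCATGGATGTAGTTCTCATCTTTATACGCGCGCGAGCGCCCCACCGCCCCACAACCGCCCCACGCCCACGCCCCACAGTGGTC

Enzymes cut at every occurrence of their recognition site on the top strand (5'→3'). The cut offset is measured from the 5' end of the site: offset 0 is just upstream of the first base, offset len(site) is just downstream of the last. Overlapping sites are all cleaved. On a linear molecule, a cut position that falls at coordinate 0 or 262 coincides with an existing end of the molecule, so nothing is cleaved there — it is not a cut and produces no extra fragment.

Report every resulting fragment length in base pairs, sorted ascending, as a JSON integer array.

Site scan:
  XjeIV (CGCGC, off=0): starts [36, 57, 107, 160, 205, 207] → cuts [36, 57, 107, 160, 205, 207]
  VbrX (GTGGT, off=1): starts [16, 80, 97, 136, 175, 256] → cuts [17, 81, 98, 137, 176, 257]
  KluVI (TTTAT, off=0): starts [70, 114, 148, 153, 199] → cuts [70, 114, 148, 153, 199]
  YnoIII (CGCCCCAC, off=7): starts [3, 48, 125, 215, 223, 234, 247] → cuts [10, 55, 132, 222, 230, 241, 254]

Pooled cuts: [10, 17, 36, 55, 57, 70, 81, 98, 107, 114, 132, 137, 148, 153, 160, 176, 199, 205, 207, 222, 230, 241, 254, 257]

Fragment lengths:
  [0,10): 10 bp
  [10,17): 7 bp
  [17,36): 19 bp
  [36,55): 19 bp
  [55,57): 2 bp
  [57,70): 13 bp
  [70,81): 11 bp
  [81,98): 17 bp
  [98,107): 9 bp
  [107,114): 7 bp
  [114,132): 18 bp
  [132,137): 5 bp
  [137,148): 11 bp
  [148,153): 5 bp
  [153,160): 7 bp
  [160,176): 16 bp
  [176,199): 23 bp
  [199,205): 6 bp
  [205,207): 2 bp
  [207,222): 15 bp
  [222,230): 8 bp
  [230,241): 11 bp
  [241,254): 13 bp
  [254,257): 3 bp
  [257,262): 5 bp

[2,2,3,5,5,5,6,7,7,7,8,9,10,11,11,11,13,13,15,16,17,18,19,19,23]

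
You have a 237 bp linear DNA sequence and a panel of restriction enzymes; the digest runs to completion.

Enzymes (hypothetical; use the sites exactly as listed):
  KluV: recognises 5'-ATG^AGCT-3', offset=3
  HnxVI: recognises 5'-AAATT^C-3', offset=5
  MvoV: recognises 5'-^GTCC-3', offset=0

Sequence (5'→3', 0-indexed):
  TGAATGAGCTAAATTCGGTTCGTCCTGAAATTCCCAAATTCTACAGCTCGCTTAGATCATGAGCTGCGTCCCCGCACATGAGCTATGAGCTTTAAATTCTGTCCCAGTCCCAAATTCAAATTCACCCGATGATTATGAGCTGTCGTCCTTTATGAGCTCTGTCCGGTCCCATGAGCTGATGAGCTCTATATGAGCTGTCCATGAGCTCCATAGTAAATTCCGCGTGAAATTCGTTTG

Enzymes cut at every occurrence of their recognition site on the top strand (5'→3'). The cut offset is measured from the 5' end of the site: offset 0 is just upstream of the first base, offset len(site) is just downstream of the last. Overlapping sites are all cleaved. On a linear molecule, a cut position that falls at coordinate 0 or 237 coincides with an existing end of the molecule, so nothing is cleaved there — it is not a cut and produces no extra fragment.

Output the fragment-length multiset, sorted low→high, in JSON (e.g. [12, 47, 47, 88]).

[2,4,5,6,6,6,6,6,6,6,7,7,7,8,8,8,9,10,10,11,11,11,12,13,15,16,21]

Scan for sites:
  KluV ATGAGCT/3: at [3, 58, 77, 84, 134, 151, 170, 178, 189, 200] ⇒ [6, 61, 80, 87, 137, 154, 173, 181, 192, 203]
  HnxVI AAATTC/5: at [10, 27, 35, 93, 111, 117, 214, 226] ⇒ [15, 32, 40, 98, 116, 122, 219, 231]
  MvoV GTCC/0: at [21, 67, 100, 106, 144, 160, 165, 196] ⇒ [21, 67, 100, 106, 144, 160, 165, 196]

All cut coordinates (distinct, sorted): [6, 15, 21, 32, 40, 61, 67, 80, 87, 98, 100, 106, 116, 122, 137, 144, 154, 160, 165, 173, 181, 192, 196, 203, 219, 231]

Fragment lengths:
  [0,6): 6 bp
  [6,15): 9 bp
  [15,21): 6 bp
  [21,32): 11 bp
  [32,40): 8 bp
  [40,61): 21 bp
  [61,67): 6 bp
  [67,80): 13 bp
  [80,87): 7 bp
  [87,98): 11 bp
  [98,100): 2 bp
  [100,106): 6 bp
  [106,116): 10 bp
  [116,122): 6 bp
  [122,137): 15 bp
  [137,144): 7 bp
  [144,154): 10 bp
  [154,160): 6 bp
  [160,165): 5 bp
  [165,173): 8 bp
  [173,181): 8 bp
  [181,192): 11 bp
  [192,196): 4 bp
  [196,203): 7 bp
  [203,219): 16 bp
  [219,231): 12 bp
  [231,237): 6 bp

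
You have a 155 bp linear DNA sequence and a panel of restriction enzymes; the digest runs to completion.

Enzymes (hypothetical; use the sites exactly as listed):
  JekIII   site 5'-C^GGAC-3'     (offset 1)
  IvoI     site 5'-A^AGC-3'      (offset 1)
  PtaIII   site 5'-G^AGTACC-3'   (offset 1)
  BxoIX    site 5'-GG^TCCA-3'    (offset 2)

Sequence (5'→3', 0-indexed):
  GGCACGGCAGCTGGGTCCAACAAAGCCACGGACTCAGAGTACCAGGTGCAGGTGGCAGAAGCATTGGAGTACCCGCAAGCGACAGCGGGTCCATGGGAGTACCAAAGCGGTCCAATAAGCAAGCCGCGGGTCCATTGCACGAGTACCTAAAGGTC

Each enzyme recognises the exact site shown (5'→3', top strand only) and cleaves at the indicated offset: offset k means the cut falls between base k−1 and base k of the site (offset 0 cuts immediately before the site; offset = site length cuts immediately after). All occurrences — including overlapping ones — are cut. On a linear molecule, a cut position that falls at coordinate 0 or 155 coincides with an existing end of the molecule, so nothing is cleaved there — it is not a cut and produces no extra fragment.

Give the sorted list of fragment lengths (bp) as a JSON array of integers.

[4,5,6,7,8,8,8,8,8,9,10,11,12,14,15,22]

Per-enzyme occurrences:
  JekIII CGGAC/1: at [28] ⇒ [29]
  IvoI AAGC/1: at [22, 58, 76, 104, 116, 120] ⇒ [23, 59, 77, 105, 117, 121]
  PtaIII GAGTACC/1: at [36, 66, 96, 140] ⇒ [37, 67, 97, 141]
  BxoIX GGTCCA/2: at [13, 87, 108, 128] ⇒ [15, 89, 110, 130]

Pooled cuts: [15, 23, 29, 37, 59, 67, 77, 89, 97, 105, 110, 117, 121, 130, 141]

Fragment lengths:
  [0,15): 15 bp
  [15,23): 8 bp
  [23,29): 6 bp
  [29,37): 8 bp
  [37,59): 22 bp
  [59,67): 8 bp
  [67,77): 10 bp
  [77,89): 12 bp
  [89,97): 8 bp
  [97,105): 8 bp
  [105,110): 5 bp
  [110,117): 7 bp
  [117,121): 4 bp
  [121,130): 9 bp
  [130,141): 11 bp
  [141,155): 14 bp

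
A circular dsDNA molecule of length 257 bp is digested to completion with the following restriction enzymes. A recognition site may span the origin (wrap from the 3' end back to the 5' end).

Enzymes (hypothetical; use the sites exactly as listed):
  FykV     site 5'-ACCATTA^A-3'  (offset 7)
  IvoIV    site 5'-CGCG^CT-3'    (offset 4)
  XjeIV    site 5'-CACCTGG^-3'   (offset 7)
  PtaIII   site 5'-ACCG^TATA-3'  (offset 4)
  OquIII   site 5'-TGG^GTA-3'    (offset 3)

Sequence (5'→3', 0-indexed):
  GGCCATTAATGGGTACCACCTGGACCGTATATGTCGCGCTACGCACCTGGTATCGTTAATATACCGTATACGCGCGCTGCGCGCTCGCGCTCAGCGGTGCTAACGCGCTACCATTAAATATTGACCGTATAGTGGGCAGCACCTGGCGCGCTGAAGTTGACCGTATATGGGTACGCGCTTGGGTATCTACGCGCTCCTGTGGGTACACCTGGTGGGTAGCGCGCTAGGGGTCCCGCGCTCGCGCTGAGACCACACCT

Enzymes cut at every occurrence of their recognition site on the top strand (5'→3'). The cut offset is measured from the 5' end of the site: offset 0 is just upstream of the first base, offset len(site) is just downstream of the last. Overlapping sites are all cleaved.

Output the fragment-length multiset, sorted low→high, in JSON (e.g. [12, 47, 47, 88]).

Per-enzyme occurrences:
  FykV (ACCATTAA, off=7): starts [109] → cuts [116]
  IvoIV (CGCGCT, off=4): starts [34, 72, 79, 85, 103, 146, 173, 189, 219, 233, 239] → cuts [38, 76, 83, 89, 107, 150, 177, 193, 223, 237, 243]
  XjeIV (CACCTGG, off=7): starts [16, 43, 139, 205, 252] → cuts [2, 23, 50, 146, 212]
  PtaIII (ACCGTATA, off=4): starts [23, 62, 123, 159] → cuts [27, 66, 127, 163]
  OquIII (TGGGTA, off=3): starts [9, 167, 179, 199, 212] → cuts [12, 170, 182, 202, 215]

Pooled cuts: [2, 12, 23, 27, 38, 50, 66, 76, 83, 89, 107, 116, 127, 146, 150, 163, 170, 177, 182, 193, 202, 212, 215, 223, 237, 243]

Fragments:
  2→12: 10 bp
  12→23: 11 bp
  23→27: 4 bp
  27→38: 11 bp
  38→50: 12 bp
  50→66: 16 bp
  66→76: 10 bp
  76→83: 7 bp
  83→89: 6 bp
  89→107: 18 bp
  107→116: 9 bp
  116→127: 11 bp
  127→146: 19 bp
  146→150: 4 bp
  150→163: 13 bp
  163→170: 7 bp
  170→177: 7 bp
  177→182: 5 bp
  182→193: 11 bp
  193→202: 9 bp
  202→212: 10 bp
  212→215: 3 bp
  215→223: 8 bp
  223→237: 14 bp
  237→243: 6 bp
  243→2 (wrap): 257-243+2 = 16 bp

[3,4,4,5,6,6,7,7,7,8,9,9,10,10,10,11,11,11,11,12,13,14,16,16,18,19]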